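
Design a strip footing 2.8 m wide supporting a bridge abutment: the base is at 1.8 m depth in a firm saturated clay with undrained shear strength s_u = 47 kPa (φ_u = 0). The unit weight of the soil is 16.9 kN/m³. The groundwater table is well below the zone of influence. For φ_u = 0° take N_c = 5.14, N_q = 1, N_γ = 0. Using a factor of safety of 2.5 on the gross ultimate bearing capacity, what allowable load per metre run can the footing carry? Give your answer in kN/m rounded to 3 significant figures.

q = γ·D_f = 16.9 × 1.8 = 30.42 kPa.
c·N_c = 47 × 5.14 = 241.58 kPa
q·N_q = 30.42 × 1 = 30.42 kPa
q_ult = 241.58 + 30.42 = 272 kPa.
Gross allowable pressure q_all = 272 / 2.5 = 108.8 kPa.
Allowable wall load = q_all × B = 108.8 × 2.8 = 304.64 kN per metre run.

≈ 305 kN/m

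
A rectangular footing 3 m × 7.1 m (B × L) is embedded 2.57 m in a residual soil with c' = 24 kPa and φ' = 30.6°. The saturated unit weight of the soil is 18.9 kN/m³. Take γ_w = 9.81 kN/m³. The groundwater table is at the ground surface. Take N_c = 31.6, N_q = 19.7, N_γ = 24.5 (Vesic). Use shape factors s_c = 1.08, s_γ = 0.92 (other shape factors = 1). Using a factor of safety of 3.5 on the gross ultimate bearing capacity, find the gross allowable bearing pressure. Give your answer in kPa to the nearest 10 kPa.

With the water table at the surface the whole profile is submerged: γ' = 18.9 − 9.81 = 9.09 kN/m³, so q = γ'·D_f = 23.361 kPa; the same γ' applies in the ½γBN_γ term.
q_ult = c·N_c·s_c + q·N_q + 0.5·γ·B·N_γ·s_γ
     = 24 × 31.6 × 1.08 + 23.361 × 19.7 + 0.5 × 9.09 × 3 × 24.5 × 0.92
     = 819.07 + 460.22 + 307.33 = 1586.6 kPa.
q_all = 1586.6 / 3.5 = 453.32 kPa.

q_all ≈ 450 kPa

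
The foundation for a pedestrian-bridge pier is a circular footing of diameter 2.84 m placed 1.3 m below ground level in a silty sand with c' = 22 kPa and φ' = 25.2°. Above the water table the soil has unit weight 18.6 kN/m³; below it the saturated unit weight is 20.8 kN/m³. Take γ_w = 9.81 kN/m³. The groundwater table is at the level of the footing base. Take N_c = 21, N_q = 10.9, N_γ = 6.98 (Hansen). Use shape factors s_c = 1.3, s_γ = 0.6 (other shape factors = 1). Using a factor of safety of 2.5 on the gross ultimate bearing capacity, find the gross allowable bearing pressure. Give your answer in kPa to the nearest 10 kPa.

q_all ≈ 370 kPa

Overburden at base level: q = 18.6 × 1.3 = 24.18 kPa.
Below the base the soil is submerged, so the ½γBN_γ term uses γ' = 20.8 − 9.81 = 10.99 kN/m³.
Cohesion term c·N_c·s_c = 22 × 21 × 1.3 = 600.6 kPa; surcharge term q·N_q = 24.18 × 10.9 = 263.56 kPa; self-weight term 0.5·γ·B·N_γ·s_γ = 0.5 × 10.99 × 2.84 × 6.98 × 0.6 = 65.357 kPa.
q_ult = 600.6 + 263.56 + 65.357 = 929.52 kPa.
q_all = 929.52 / 2.5 = 371.81 kPa.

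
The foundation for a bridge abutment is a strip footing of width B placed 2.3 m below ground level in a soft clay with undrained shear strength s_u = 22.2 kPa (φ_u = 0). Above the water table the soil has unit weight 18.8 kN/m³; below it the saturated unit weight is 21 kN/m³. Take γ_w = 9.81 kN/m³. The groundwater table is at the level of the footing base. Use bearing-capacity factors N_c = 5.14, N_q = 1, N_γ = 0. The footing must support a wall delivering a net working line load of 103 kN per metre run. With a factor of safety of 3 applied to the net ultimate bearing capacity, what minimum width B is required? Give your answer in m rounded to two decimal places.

Overburden at base level: q = 18.8 × 2.3 = 43.24 kPa.
Cohesion term c·N_c = 22.2 × 5.14 = 114.11 kPa; surcharge term q·N_q = 43.24 × 1 = 43.24 kPa.
q_ult = 114.11 + 43.24 = 157.35 kPa.
For φ = 0 the ½γBN_γ term vanishes, so q_ult is independent of B. q_net = 157.35 − 43.24 = 114.11 kPa; q_all(net) = 114.11/3 = 38.036 kPa.
Required width B = w / q_all(net) = 103 / 38.036 = 2.708 m.

B = 2.71 m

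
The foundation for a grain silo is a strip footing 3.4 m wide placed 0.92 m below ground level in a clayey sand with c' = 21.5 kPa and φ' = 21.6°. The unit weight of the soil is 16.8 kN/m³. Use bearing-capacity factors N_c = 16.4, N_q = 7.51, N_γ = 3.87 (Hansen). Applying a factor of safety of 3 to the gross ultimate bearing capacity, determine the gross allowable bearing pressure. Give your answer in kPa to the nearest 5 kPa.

Effective surcharge at the founding depth q = γ·D_f = 16.8 × 0.92 = 15.456 kPa.
q_ult = c·N_c + q·N_q + 0.5·γ·B·N_γ
     = 21.5 × 16.4 + 15.456 × 7.51 + 0.5 × 16.8 × 3.4 × 3.87
     = 352.6 + 116.07 + 110.53 = 579.2 kPa.
q_all = q_ult / FS = 579.2 / 3 = 193.07 kPa.

q_all ≈ 195 kPa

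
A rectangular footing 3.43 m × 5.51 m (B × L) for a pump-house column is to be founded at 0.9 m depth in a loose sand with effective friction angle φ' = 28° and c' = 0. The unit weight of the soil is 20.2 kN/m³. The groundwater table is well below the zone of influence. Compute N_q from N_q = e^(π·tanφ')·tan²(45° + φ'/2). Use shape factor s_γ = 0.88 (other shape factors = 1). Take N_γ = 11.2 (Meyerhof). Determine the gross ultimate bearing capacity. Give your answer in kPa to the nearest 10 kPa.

q_ult ≈ 610 kPa

tan28° = 0.5317, so N_q = e^(π×0.5317)·tan²(59°) = 5.314 × 2.77 = 14.72.
q = γ·D_f = 20.2 × 0.9 = 18.18 kPa.
q·N_q = 18.18 × 14.72 = 267.61 kPa
0.5·γ·B·N_γ·s_γ = 0.5 × 20.2 × 3.43 × 11.2 × 0.88 = 341.44 kPa
q_ult = 267.61 + 341.44 = 609.05 kPa.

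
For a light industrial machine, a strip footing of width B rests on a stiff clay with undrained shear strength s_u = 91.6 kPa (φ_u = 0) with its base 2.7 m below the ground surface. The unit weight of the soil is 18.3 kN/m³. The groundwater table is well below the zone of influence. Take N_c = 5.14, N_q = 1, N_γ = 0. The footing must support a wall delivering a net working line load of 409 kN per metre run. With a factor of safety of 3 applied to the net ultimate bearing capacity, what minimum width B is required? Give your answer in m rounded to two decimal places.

q = γ·D_f = 18.3 × 2.7 = 49.41 kPa.
c·N_c = 91.6 × 5.14 = 470.82 kPa
q·N_q = 49.41 × 1 = 49.41 kPa
q_ult = 470.82 + 49.41 = 520.23 kPa.
For φ = 0 the ½γBN_γ term vanishes, so q_ult is independent of B. q_net = 520.23 − 49.41 = 470.82 kPa; q_all(net) = 470.82/3 = 156.94 kPa.
Required width B = w / q_all(net) = 409 / 156.94 = 2.606 m.

B = 2.61 m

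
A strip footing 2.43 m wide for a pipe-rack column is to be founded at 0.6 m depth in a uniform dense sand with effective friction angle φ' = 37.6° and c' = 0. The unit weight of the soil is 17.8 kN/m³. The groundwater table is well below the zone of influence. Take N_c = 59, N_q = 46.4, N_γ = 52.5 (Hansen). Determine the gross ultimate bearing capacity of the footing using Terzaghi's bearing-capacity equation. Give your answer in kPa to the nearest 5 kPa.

q = γ·D_f = 17.8 × 0.6 = 10.68 kPa.
q·N_q = 10.68 × 46.4 = 495.55 kPa
0.5·γ·B·N_γ = 0.5 × 17.8 × 2.43 × 52.5 = 1135.4 kPa
q_ult = 495.55 + 1135.4 = 1631 kPa.

q_ult ≈ 1630 kPa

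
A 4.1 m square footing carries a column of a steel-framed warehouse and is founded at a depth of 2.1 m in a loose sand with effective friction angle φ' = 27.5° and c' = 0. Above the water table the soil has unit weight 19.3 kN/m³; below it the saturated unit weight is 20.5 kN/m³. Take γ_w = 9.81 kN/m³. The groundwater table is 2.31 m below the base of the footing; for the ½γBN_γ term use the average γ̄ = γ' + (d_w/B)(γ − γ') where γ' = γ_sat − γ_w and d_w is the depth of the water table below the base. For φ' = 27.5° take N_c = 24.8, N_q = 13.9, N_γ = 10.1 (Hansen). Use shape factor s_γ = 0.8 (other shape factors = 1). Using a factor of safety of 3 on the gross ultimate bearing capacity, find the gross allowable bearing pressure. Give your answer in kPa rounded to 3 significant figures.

q = γ·D_f = 19.3 × 2.1 = 40.53 kPa.
γ' = 10.69 kN/m³; averaging over the depth B below the base, γ̄ = γ' + (d_w/B)(γ − γ') = 15.541 kN/m³.
q·N_q = 40.53 × 13.9 = 563.37 kPa
0.5·γ·B·N_γ·s_γ = 0.5 × 15.541 × 4.1 × 10.1 × 0.8 = 257.42 kPa
q_ult = 563.37 + 257.42 = 820.79 kPa.
q_all = 820.79 / 3 = 273.6 kPa.

q_all ≈ 274 kPa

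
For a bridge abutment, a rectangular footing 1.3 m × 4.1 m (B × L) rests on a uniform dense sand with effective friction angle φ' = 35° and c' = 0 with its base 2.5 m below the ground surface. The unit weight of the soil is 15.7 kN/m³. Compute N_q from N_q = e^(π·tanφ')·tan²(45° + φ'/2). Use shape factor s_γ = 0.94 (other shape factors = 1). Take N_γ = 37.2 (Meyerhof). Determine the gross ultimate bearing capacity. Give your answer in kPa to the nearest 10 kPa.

q_ult ≈ 1660 kPa

tan35° = 0.7002, so N_q = e^(π×0.7002)·tan²(62.5°) = 9.023 × 3.69 = 33.3.
q = γ·D_f = 15.7 × 2.5 = 39.25 kPa.
q·N_q = 39.25 × 33.296 = 1306.9 kPa
0.5·γ·B·N_γ·s_γ = 0.5 × 15.7 × 1.3 × 37.2 × 0.94 = 356.85 kPa
q_ult = 1306.9 + 356.85 = 1663.7 kPa.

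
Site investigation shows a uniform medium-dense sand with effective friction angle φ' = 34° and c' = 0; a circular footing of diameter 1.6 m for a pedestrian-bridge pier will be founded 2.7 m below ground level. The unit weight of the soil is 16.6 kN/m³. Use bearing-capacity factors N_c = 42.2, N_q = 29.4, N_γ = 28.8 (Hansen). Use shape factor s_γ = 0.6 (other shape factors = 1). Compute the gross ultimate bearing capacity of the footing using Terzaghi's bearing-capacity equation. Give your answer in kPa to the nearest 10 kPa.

q_ult ≈ 1550 kPa

Effective surcharge at the founding depth q = γ·D_f = 16.6 × 2.7 = 44.82 kPa.
q_ult = q·N_q + 0.5·γ·B·N_γ·s_γ
     = 44.82 × 29.4 + 0.5 × 16.6 × 1.6 × 28.8 × 0.6
     = 1317.7 + 229.48 = 1547.2 kPa.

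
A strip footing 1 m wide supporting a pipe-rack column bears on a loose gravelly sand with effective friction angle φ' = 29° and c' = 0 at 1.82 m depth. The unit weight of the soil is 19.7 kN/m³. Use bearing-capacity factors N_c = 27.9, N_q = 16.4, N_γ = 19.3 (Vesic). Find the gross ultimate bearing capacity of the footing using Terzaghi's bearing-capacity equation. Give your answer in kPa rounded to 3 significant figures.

q_ult ≈ 778 kPa

Overburden at base level: q = 19.7 × 1.82 = 35.854 kPa.
Surcharge term q·N_q = 35.854 × 16.4 = 588.01 kPa; self-weight term 0.5·γ·B·N_γ = 0.5 × 19.7 × 1 × 19.3 = 190.1 kPa.
q_ult = 588.01 + 190.1 = 778.11 kPa.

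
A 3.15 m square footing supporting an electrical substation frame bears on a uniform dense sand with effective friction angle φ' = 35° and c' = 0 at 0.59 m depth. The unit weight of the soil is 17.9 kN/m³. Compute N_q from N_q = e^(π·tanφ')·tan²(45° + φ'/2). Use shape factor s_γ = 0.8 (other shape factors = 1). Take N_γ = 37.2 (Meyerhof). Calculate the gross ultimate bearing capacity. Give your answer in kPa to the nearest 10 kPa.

q_ult ≈ 1190 kPa

tan35° = 0.7002, so N_q = e^(π×0.7002)·tan²(62.5°) = 9.023 × 3.69 = 33.3.
q = γ·D_f = 17.9 × 0.59 = 10.561 kPa.
q·N_q = 10.561 × 33.296 = 351.64 kPa
0.5·γ·B·N_γ·s_γ = 0.5 × 17.9 × 3.15 × 37.2 × 0.8 = 839.01 kPa
q_ult = 351.64 + 839.01 = 1190.6 kPa.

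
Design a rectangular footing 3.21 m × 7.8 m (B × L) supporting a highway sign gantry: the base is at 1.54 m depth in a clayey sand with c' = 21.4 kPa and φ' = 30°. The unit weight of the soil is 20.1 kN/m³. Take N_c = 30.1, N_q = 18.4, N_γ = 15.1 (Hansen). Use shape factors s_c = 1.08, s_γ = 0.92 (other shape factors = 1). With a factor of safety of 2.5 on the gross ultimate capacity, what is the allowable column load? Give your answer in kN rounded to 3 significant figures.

P_all ≈ 17200 kN

q = γ·D_f = 20.1 × 1.54 = 30.954 kPa.
c·N_c·s_c = 21.4 × 30.1 × 1.08 = 695.67 kPa
q·N_q = 30.954 × 18.4 = 569.55 kPa
0.5·γ·B·N_γ·s_γ = 0.5 × 20.1 × 3.21 × 15.1 × 0.92 = 448.16 kPa
q_ult = 695.67 + 569.55 + 448.16 = 1713.4 kPa.
Gross allowable pressure q_all = 1713.4 / 2.5 = 685.36 kPa.
Footing area = 25.038 m², so allowable column load = 685.36 × 25.038 = 17160 kN.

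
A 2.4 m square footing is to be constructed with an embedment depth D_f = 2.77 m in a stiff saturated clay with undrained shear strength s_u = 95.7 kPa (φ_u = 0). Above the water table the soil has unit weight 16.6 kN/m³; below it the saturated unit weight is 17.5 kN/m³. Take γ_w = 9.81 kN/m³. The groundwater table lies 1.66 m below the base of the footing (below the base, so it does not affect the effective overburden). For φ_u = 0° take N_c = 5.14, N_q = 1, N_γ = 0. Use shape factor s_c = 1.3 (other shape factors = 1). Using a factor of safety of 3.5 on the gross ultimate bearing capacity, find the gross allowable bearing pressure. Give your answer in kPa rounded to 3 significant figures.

Overburden at base level: q = 16.6 × 2.77 = 45.982 kPa.
Cohesion term c·N_c·s_c = 95.7 × 5.14 × 1.3 = 639.47 kPa; surcharge term q·N_q = 45.982 × 1 = 45.982 kPa.
q_ult = 639.47 + 45.982 = 685.45 kPa.
q_all = 685.45 / 3.5 = 195.84 kPa.

q_all ≈ 196 kPa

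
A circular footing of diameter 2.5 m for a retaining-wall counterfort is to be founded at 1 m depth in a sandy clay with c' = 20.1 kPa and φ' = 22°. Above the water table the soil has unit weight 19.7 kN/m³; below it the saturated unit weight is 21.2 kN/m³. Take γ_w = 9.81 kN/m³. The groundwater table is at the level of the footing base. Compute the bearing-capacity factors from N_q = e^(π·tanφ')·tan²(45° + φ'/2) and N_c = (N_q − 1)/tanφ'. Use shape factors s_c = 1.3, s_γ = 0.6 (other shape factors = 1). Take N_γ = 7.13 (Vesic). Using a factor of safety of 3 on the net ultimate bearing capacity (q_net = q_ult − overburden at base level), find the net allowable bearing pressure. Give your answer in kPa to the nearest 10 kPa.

q_all(net) ≈ 210 kPa

N_q = e^(π·tan22°)·tan²(56°) = 7.82; N_c = (N_q − 1)/tanφ' = 16.88.
Overburden at base level: q = 19.7 × 1 = 19.7 kPa.
Below the base the soil is submerged, so the ½γBN_γ term uses γ' = 21.2 − 9.81 = 11.39 kN/m³.
Cohesion term c·N_c·s_c = 20.1 × 16.883 × 1.3 = 441.15 kPa; surcharge term q·N_q = 19.7 × 7.8211 = 154.08 kPa; self-weight term 0.5·γ·B·N_γ·s_γ = 0.5 × 11.39 × 2.5 × 7.13 × 0.6 = 60.908 kPa.
q_ult = 441.15 + 154.08 + 60.908 = 656.13 kPa.
q_net = 656.13 − 19.7 = 636.43 kPa.
q_all(net) = 636.43 / 3 = 212.14 kPa.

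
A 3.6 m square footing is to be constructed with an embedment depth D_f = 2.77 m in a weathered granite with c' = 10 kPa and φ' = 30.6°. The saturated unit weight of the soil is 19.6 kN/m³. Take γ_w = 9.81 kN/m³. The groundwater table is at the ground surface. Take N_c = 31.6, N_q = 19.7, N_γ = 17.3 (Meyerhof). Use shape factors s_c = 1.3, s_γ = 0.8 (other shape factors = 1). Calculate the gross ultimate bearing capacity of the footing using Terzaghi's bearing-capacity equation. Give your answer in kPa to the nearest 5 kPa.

q_ult ≈ 1190 kPa

γ' = 19.6 − 9.81 = 9.79 kN/m³ (submerged throughout). q = 9.79 × 2.77 = 27.118 kPa; the same γ' applies in the ½γBN_γ term.
c·N_c·s_c = 10 × 31.6 × 1.3 = 410.8 kPa
q·N_q = 27.118 × 19.7 = 534.23 kPa
0.5·γ·B·N_γ·s_γ = 0.5 × 9.79 × 3.6 × 17.3 × 0.8 = 243.89 kPa
q_ult = 410.8 + 534.23 + 243.89 = 1188.9 kPa.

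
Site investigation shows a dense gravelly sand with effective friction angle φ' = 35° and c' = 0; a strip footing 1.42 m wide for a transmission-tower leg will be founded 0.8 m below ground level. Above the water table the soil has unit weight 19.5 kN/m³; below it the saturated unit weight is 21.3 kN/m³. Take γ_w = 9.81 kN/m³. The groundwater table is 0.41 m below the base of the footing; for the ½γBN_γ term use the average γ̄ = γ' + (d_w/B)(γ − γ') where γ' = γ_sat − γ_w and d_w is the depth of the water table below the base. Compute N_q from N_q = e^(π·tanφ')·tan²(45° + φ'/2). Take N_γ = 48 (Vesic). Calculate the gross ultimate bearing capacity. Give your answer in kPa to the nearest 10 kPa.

q_ult ≈ 990 kPa

tan35° = 0.7002, so N_q = e^(π×0.7002)·tan²(62.5°) = 9.023 × 3.69 = 33.3.
q = γ·D_f = 19.5 × 0.8 = 15.6 kPa.
γ' = 11.49 kN/m³; averaging over the depth B below the base, γ̄ = γ' + (d_w/B)(γ − γ') = 13.803 kN/m³.
q·N_q = 15.6 × 33.296 = 519.42 kPa
0.5·γ·B·N_γ = 0.5 × 13.803 × 1.42 × 48 = 470.4 kPa
q_ult = 519.42 + 470.4 = 989.82 kPa.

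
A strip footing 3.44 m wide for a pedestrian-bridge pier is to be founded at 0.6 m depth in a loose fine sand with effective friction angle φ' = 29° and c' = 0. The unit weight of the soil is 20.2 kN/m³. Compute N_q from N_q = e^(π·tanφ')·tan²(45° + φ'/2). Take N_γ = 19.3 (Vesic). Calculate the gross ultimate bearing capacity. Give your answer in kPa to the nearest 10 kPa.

q_ult ≈ 870 kPa

tan29° = 0.5543, so N_q = e^(π×0.5543)·tan²(59.5°) = 5.705 × 2.882 = 16.44.
Overburden at base level: q = 20.2 × 0.6 = 12.12 kPa.
Surcharge term q·N_q = 12.12 × 16.443 = 199.29 kPa; self-weight term 0.5·γ·B·N_γ = 0.5 × 20.2 × 3.44 × 19.3 = 670.56 kPa.
q_ult = 199.29 + 670.56 = 869.85 kPa.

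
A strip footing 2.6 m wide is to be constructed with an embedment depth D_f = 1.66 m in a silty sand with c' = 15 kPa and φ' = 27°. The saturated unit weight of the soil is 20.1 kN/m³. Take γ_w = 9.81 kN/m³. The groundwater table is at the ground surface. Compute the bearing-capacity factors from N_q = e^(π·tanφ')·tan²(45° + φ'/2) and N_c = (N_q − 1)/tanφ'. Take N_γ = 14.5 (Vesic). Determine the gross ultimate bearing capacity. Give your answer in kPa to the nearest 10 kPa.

tan27° = 0.5095, so N_q = e^(π×0.5095)·tan²(58.5°) = 4.957 × 2.663 = 13.2.
N_c = (13.2 − 1)/tan27° = 23.94.
Water table at ground surface, so effective unit weight γ' = 20.1 − 9.81 = 10.29 kN/m³ is used throughout; overburden q = 10.29 × 1.66 = 17.081 kPa; the same γ' applies in the ½γBN_γ term.
Cohesion term c·N_c = 15 × 23.942 = 359.13 kPa; surcharge term q·N_q = 17.081 × 13.199 = 225.46 kPa; self-weight term 0.5·γ·B·N_γ = 0.5 × 10.29 × 2.6 × 14.5 = 193.97 kPa.
q_ult = 359.13 + 225.46 + 193.97 = 778.56 kPa.

q_ult ≈ 780 kPa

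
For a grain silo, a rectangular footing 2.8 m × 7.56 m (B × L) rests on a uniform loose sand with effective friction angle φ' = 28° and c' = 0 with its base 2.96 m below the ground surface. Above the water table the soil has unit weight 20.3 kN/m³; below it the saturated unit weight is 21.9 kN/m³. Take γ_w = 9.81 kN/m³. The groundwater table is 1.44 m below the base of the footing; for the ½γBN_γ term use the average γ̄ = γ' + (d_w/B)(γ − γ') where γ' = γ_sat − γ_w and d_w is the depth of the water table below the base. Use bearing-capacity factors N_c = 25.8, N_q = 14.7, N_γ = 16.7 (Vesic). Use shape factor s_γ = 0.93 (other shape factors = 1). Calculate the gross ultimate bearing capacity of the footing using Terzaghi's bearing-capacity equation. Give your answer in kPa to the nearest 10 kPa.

q_ult ≈ 1240 kPa

q = γ·D_f = 20.3 × 2.96 = 60.088 kPa.
γ' = 12.09 kN/m³; averaging over the depth B below the base, γ̄ = γ' + (d_w/B)(γ − γ') = 16.312 kN/m³.
q·N_q = 60.088 × 14.7 = 883.29 kPa
0.5·γ·B·N_γ·s_γ = 0.5 × 16.312 × 2.8 × 16.7 × 0.93 = 354.68 kPa
q_ult = 883.29 + 354.68 = 1238 kPa.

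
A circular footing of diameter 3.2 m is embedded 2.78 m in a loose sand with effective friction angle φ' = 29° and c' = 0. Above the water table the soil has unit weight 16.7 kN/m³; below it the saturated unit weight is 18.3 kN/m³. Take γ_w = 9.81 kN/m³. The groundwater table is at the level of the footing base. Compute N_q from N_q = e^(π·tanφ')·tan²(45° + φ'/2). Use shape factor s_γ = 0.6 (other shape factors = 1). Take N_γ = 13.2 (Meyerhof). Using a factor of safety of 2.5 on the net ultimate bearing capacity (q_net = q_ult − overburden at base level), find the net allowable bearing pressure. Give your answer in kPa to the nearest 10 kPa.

q_all(net) ≈ 330 kPa

N_q = e^(π·tan29°)·tan²(59.5°) = 16.44.
Effective surcharge at the founding depth q = γ·D_f = 16.7 × 2.78 = 46.426 kPa.
The water table coincides with the base, so in the self-weight term γ → γ' = 8.49 kN/m³.
q_ult = q·N_q + 0.5·γ·B·N_γ·s_γ
     = 46.426 × 16.443 + 0.5 × 8.49 × 3.2 × 13.2 × 0.6
     = 763.4 + 107.59 = 870.98 kPa.
q_net = 870.98 − 46.426 = 824.56 kPa.
q_all(net) = 824.56 / 2.5 = 329.82 kPa.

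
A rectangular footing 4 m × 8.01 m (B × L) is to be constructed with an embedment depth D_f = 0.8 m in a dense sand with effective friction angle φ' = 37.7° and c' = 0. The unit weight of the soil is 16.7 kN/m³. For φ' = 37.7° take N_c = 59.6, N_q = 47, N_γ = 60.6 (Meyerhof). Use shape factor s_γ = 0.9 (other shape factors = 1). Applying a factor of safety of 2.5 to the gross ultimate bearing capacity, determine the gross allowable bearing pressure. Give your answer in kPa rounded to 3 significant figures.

q_all ≈ 980 kPa

q = γ·D_f = 16.7 × 0.8 = 13.36 kPa.
q·N_q = 13.36 × 47 = 627.92 kPa
0.5·γ·B·N_γ·s_γ = 0.5 × 16.7 × 4 × 60.6 × 0.9 = 1821.6 kPa
q_ult = 627.92 + 1821.6 = 2449.6 kPa.
q_all = q_ult / FS = 2449.6 / 2.5 = 979.82 kPa.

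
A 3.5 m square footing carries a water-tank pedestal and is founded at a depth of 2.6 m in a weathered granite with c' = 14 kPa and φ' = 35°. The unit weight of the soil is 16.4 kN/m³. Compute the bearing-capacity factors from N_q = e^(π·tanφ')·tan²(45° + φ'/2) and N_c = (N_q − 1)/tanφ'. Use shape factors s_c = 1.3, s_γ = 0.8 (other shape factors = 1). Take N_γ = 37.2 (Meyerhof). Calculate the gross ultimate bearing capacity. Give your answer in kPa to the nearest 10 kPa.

tan35° = 0.7002, so N_q = e^(π×0.7002)·tan²(62.5°) = 9.023 × 3.69 = 33.3.
N_c = (33.3 − 1)/tan35° = 46.12.
q = γ·D_f = 16.4 × 2.6 = 42.64 kPa.
c·N_c·s_c = 14 × 46.124 × 1.3 = 839.45 kPa
q·N_q = 42.64 × 33.296 = 1419.7 kPa
0.5·γ·B·N_γ·s_γ = 0.5 × 16.4 × 3.5 × 37.2 × 0.8 = 854.11 kPa
q_ult = 839.45 + 1419.7 + 854.11 = 3113.3 kPa.

q_ult ≈ 3110 kPa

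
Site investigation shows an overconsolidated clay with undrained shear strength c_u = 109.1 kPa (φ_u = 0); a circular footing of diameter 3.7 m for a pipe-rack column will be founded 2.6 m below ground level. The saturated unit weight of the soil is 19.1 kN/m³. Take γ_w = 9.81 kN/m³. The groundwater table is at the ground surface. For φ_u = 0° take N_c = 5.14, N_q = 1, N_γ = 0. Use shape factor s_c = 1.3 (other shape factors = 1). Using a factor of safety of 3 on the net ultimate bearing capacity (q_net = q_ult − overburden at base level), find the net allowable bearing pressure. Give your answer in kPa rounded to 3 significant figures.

q_all(net) ≈ 243 kPa

With the water table at the surface the whole profile is submerged: γ' = 19.1 − 9.81 = 9.29 kN/m³, so q = γ'·D_f = 24.154 kPa.
q_ult = c·N_c·s_c + q·N_q
     = 109.1 × 5.14 × 1.3 + 24.154 × 1
     = 729.01 + 24.154 = 753.16 kPa.
q_net = 753.16 − 24.154 = 729.01 kPa.
q_all(net) = 729.01 / 3 = 243 kPa.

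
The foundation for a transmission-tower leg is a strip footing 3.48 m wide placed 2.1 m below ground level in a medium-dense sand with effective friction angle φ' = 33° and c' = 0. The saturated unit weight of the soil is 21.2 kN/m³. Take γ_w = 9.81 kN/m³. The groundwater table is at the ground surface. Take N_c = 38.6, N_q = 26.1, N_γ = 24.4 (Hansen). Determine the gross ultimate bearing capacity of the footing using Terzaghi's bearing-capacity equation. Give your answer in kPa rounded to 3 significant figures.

Water table at ground surface, so effective unit weight γ' = 21.2 − 9.81 = 11.39 kN/m³ is used throughout; overburden q = 11.39 × 2.1 = 23.919 kPa; the same γ' applies in the ½γBN_γ term.
Surcharge term q·N_q = 23.919 × 26.1 = 624.29 kPa; self-weight term 0.5·γ·B·N_γ = 0.5 × 11.39 × 3.48 × 24.4 = 483.57 kPa.
q_ult = 624.29 + 483.57 = 1107.9 kPa.

q_ult ≈ 1110 kPa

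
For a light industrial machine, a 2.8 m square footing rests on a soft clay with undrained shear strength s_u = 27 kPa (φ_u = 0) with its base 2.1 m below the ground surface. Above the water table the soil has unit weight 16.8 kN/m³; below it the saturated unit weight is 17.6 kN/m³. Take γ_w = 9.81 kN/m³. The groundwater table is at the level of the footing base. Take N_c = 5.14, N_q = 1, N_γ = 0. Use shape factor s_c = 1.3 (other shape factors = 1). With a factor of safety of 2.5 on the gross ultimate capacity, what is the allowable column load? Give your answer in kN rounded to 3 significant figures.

Effective surcharge at the founding depth q = γ·D_f = 16.8 × 2.1 = 35.28 kPa.
q_ult = c·N_c·s_c + q·N_q
     = 27 × 5.14 × 1.3 + 35.28 × 1
     = 180.41 + 35.28 = 215.69 kPa.
Gross allowable pressure q_all = 215.69 / 2.5 = 86.278 kPa.
Footing area = 7.84 m², so allowable column load = 86.278 × 7.84 = 676.42 kN.

P_all ≈ 676 kN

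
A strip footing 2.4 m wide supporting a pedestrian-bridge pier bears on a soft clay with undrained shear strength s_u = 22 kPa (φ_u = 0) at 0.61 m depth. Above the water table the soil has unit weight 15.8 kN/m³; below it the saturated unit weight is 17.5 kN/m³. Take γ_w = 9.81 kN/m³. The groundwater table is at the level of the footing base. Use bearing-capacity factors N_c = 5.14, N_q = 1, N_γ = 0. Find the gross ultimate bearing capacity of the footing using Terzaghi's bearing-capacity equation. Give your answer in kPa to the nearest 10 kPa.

q_ult ≈ 120 kPa

q = γ·D_f = 15.8 × 0.61 = 9.638 kPa.
c·N_c = 22 × 5.14 = 113.08 kPa
q·N_q = 9.638 × 1 = 9.638 kPa
q_ult = 113.08 + 9.638 = 122.72 kPa.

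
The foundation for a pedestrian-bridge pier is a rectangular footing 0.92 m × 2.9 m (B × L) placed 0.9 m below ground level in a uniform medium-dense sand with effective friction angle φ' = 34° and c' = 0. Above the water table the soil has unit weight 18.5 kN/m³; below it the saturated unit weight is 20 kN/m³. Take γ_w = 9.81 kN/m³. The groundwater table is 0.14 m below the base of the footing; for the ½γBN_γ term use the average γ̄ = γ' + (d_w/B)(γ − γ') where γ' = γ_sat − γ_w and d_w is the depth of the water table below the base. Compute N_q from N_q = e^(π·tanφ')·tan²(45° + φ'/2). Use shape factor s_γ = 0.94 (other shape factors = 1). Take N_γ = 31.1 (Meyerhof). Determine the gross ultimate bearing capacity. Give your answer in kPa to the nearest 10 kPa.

q_ult ≈ 640 kPa

tan34° = 0.6745, so N_q = e^(π×0.6745)·tan²(62°) = 8.323 × 3.537 = 29.44.
q = γ·D_f = 18.5 × 0.9 = 16.65 kPa.
γ' = 10.19 kN/m³; averaging over the depth B below the base, γ̄ = γ' + (d_w/B)(γ − γ') = 11.455 kN/m³.
q·N_q = 16.65 × 29.44 = 490.17 kPa
0.5·γ·B·N_γ·s_γ = 0.5 × 11.455 × 0.92 × 31.1 × 0.94 = 154.04 kPa
q_ult = 490.17 + 154.04 = 644.21 kPa.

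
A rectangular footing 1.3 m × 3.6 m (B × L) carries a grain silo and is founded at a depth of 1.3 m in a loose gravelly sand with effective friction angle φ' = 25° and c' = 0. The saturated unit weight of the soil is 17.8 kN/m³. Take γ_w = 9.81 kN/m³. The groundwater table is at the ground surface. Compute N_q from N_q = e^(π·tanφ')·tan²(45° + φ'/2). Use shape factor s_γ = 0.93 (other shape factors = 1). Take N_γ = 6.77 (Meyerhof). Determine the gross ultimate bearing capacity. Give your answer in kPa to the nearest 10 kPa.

q_ult ≈ 140 kPa

tan25° = 0.4663, so N_q = e^(π×0.4663)·tan²(57.5°) = 4.327 × 2.464 = 10.66.
Water table at ground surface, so effective unit weight γ' = 17.8 − 9.81 = 7.99 kN/m³ is used throughout; overburden q = 7.99 × 1.3 = 10.387 kPa; the same γ' applies in the ½γBN_γ term.
Surcharge term q·N_q = 10.387 × 10.662 = 110.75 kPa; self-weight term 0.5·γ·B·N_γ·s_γ = 0.5 × 7.99 × 1.3 × 6.77 × 0.93 = 32.699 kPa.
q_ult = 110.75 + 32.699 = 143.45 kPa.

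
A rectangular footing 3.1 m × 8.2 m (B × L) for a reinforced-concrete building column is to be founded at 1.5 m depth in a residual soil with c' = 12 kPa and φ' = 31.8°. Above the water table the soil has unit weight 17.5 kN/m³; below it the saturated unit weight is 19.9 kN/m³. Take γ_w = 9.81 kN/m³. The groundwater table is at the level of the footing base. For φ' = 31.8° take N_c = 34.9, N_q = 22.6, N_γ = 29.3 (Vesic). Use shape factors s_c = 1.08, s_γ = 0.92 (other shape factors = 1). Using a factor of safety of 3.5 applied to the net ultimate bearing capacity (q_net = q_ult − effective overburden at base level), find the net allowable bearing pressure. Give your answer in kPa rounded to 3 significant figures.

q_all(net) ≈ 412 kPa

q = γ·D_f = 17.5 × 1.5 = 26.25 kPa.
For the ½γBN_γ term take γ' = 19.9 − 9.81 = 10.09 kN/m³ (soil below base is submerged).
c·N_c·s_c = 12 × 34.9 × 1.08 = 452.3 kPa
q·N_q = 26.25 × 22.6 = 593.25 kPa
0.5·γ·B·N_γ·s_γ = 0.5 × 10.09 × 3.1 × 29.3 × 0.92 = 421.58 kPa
q_ult = 452.3 + 593.25 + 421.58 = 1467.1 kPa.
Net ultimate: q_net = 1467.1 − 26.25 = 1440.9 kPa.
q_all(net) = 1440.9 / 3.5 = 411.68 kPa.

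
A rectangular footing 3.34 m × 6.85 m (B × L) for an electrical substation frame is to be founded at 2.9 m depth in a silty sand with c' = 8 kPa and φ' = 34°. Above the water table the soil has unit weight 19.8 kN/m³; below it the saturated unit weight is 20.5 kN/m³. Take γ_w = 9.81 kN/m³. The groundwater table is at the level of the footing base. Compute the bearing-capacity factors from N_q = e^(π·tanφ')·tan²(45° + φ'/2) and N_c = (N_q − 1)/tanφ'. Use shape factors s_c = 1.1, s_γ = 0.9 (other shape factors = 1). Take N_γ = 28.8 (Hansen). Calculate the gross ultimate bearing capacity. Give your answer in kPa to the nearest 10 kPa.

q_ult ≈ 2520 kPa

tan34° = 0.6745, so N_q = e^(π×0.6745)·tan²(62°) = 8.323 × 3.537 = 29.44.
N_c = (29.44 − 1)/tan34° = 42.16.
Effective surcharge at the founding depth q = γ·D_f = 19.8 × 2.9 = 57.42 kPa.
The water table coincides with the base, so in the self-weight term γ → γ' = 10.69 kN/m³.
q_ult = c·N_c·s_c + q·N_q + 0.5·γ·B·N_γ·s_γ
     = 8 × 42.164 × 1.1 + 57.42 × 29.44 + 0.5 × 10.69 × 3.34 × 28.8 × 0.9
     = 371.04 + 1690.4 + 462.73 = 2524.2 kPa.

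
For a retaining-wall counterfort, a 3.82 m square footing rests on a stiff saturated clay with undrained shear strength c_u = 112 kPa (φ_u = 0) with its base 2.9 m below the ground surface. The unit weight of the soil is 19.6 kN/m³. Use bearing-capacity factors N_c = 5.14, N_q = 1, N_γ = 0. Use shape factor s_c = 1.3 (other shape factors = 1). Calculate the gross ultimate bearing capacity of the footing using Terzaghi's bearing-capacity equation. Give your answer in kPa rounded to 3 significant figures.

q = γ·D_f = 19.6 × 2.9 = 56.84 kPa.
c·N_c·s_c = 112 × 5.14 × 1.3 = 748.38 kPa
q·N_q = 56.84 × 1 = 56.84 kPa
q_ult = 748.38 + 56.84 = 805.22 kPa.

q_ult ≈ 805 kPa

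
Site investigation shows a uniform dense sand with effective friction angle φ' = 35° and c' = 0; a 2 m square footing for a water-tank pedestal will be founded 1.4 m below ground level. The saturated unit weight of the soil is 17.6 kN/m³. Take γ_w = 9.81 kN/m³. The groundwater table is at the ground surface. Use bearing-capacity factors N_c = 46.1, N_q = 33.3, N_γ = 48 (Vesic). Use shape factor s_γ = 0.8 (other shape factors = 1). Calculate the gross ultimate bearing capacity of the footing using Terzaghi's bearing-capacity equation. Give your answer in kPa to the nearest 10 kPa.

With the water table at the surface the whole profile is submerged: γ' = 17.6 − 9.81 = 7.79 kN/m³, so q = γ'·D_f = 10.906 kPa; the same γ' applies in the ½γBN_γ term.
q_ult = q·N_q + 0.5·γ·B·N_γ·s_γ
     = 10.906 × 33.3 + 0.5 × 7.79 × 2 × 48 × 0.8
     = 363.17 + 299.14 = 662.31 kPa.

q_ult ≈ 660 kPa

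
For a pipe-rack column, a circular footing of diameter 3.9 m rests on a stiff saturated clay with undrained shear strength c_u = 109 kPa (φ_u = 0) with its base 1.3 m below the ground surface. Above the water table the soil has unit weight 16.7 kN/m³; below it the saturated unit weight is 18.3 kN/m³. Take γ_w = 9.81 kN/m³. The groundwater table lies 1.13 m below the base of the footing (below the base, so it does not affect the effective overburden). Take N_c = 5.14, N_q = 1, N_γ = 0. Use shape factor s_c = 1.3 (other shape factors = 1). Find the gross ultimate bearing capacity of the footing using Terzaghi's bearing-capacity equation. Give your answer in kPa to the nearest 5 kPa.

Effective surcharge at the founding depth q = γ·D_f = 16.7 × 1.3 = 21.71 kPa.
q_ult = c·N_c·s_c + q·N_q
     = 109 × 5.14 × 1.3 + 21.71 × 1
     = 728.34 + 21.71 = 750.05 kPa.

q_ult ≈ 750 kPa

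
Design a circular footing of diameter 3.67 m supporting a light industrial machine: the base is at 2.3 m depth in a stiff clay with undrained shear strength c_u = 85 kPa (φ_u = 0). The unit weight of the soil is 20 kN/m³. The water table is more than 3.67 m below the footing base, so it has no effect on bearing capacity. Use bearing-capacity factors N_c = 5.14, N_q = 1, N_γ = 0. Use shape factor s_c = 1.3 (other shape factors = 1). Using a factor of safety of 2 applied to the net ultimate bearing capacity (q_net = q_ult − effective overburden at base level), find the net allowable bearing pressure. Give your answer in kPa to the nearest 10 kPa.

Overburden at base level: q = 20 × 2.3 = 46 kPa.
Cohesion term c·N_c·s_c = 85 × 5.14 × 1.3 = 567.97 kPa; surcharge term q·N_q = 46 × 1 = 46 kPa.
q_ult = 567.97 + 46 = 613.97 kPa.
Net ultimate: q_net = 613.97 − 46 = 567.97 kPa.
q_all(net) = 567.97 / 2 = 283.99 kPa.

q_all(net) ≈ 280 kPa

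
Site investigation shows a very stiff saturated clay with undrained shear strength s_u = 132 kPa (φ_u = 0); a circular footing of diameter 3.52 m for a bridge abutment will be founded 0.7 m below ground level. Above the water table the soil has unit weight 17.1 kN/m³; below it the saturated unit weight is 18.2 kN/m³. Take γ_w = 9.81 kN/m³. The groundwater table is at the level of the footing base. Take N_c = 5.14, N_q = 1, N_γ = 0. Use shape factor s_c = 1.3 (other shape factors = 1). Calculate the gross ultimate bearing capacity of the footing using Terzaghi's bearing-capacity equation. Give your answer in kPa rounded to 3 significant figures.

q_ult ≈ 894 kPa

Overburden at base level: q = 17.1 × 0.7 = 11.97 kPa.
Cohesion term c·N_c·s_c = 132 × 5.14 × 1.3 = 882.02 kPa; surcharge term q·N_q = 11.97 × 1 = 11.97 kPa.
q_ult = 882.02 + 11.97 = 893.99 kPa.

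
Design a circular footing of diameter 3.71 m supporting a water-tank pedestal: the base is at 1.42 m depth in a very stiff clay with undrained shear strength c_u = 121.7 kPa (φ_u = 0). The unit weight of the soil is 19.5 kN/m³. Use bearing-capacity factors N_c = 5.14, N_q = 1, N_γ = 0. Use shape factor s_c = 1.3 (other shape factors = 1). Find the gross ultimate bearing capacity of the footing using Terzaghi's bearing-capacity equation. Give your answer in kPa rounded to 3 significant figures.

q_ult ≈ 841 kPa

Effective surcharge at the founding depth q = γ·D_f = 19.5 × 1.42 = 27.69 kPa.
q_ult = c·N_c·s_c + q·N_q
     = 121.7 × 5.14 × 1.3 + 27.69 × 1
     = 813.2 + 27.69 = 840.89 kPa.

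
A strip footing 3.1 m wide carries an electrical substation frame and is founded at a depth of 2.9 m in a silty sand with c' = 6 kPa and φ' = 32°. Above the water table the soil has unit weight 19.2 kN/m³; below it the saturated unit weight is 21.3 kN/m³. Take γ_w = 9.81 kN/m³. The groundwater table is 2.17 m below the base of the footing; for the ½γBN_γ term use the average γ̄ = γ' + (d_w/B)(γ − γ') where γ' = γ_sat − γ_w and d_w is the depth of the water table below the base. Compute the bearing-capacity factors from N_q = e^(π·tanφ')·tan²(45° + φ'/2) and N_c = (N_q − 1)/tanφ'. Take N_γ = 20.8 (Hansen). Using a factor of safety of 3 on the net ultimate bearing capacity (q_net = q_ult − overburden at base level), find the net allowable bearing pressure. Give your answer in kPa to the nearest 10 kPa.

q_all(net) ≈ 660 kPa

N_q = e^(π·tan32°)·tan²(61°) = 23.18; N_c = (N_q − 1)/tanφ' = 35.49.
Effective surcharge at the founding depth q = γ·D_f = 19.2 × 2.9 = 55.68 kPa.
With d_w = 2.17 m < B, γ̄ = 11.49 + (2.17/3.1) × (19.2 − 11.49) = 16.887 kN/m³.
q_ult = c·N_c + q·N_q + 0.5·γ·B·N_γ
     = 6 × 35.49 + 55.68 × 23.177 + 0.5 × 16.887 × 3.1 × 20.8
     = 212.94 + 1290.5 + 544.44 = 2047.9 kPa.
q_net = 2047.9 − 55.68 = 1992.2 kPa.
q_all(net) = 1992.2 / 3 = 664.06 kPa.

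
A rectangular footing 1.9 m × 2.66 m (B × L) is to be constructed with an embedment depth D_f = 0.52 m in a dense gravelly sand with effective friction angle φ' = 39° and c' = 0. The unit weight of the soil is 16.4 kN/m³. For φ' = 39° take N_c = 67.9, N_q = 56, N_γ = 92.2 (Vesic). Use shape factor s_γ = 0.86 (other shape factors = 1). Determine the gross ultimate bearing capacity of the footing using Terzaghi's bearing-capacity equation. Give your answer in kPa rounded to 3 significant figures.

q_ult ≈ 1710 kPa

Overburden at base level: q = 16.4 × 0.52 = 8.528 kPa.
Surcharge term q·N_q = 8.528 × 56 = 477.57 kPa; self-weight term 0.5·γ·B·N_γ·s_γ = 0.5 × 16.4 × 1.9 × 92.2 × 0.86 = 1235.4 kPa.
q_ult = 477.57 + 1235.4 = 1712.9 kPa.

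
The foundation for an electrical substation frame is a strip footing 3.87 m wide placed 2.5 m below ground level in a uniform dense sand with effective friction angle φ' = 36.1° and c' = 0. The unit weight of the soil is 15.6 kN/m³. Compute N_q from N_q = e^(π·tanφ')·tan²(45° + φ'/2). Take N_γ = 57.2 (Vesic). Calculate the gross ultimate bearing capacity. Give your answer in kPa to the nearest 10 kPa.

tan36.1° = 0.7292, so N_q = e^(π×0.7292)·tan²(63.05°) = 9.884 × 3.869 = 38.24.
q = γ·D_f = 15.6 × 2.5 = 39 kPa.
q·N_q = 39 × 38.235 = 1491.2 kPa
0.5·γ·B·N_γ = 0.5 × 15.6 × 3.87 × 57.2 = 1726.6 kPa
q_ult = 1491.2 + 1726.6 = 3217.8 kPa.

q_ult ≈ 3220 kPa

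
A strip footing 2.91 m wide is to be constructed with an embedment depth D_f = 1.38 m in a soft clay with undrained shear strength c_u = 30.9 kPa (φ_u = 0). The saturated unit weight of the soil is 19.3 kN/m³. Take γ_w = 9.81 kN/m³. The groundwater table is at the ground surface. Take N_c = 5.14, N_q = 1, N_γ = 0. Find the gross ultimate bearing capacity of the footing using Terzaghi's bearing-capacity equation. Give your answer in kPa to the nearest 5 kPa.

With the water table at the surface the whole profile is submerged: γ' = 19.3 − 9.81 = 9.49 kN/m³, so q = γ'·D_f = 13.096 kPa.
q_ult = c·N_c + q·N_q
     = 30.9 × 5.14 + 13.096 × 1
     = 158.83 + 13.096 = 171.92 kPa.

q_ult ≈ 170 kPa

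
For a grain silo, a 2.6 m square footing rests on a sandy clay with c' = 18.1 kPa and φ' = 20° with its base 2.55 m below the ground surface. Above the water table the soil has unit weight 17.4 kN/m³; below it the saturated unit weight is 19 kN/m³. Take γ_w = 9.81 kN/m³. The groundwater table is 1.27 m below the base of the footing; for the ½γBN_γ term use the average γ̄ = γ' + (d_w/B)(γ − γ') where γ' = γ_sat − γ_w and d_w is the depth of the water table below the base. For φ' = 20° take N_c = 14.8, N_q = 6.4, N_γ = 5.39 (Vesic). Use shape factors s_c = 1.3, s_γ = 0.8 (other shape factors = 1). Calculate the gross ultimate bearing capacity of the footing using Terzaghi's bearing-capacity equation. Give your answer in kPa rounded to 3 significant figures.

q_ult ≈ 706 kPa

Overburden at base level: q = 17.4 × 2.55 = 44.37 kPa.
The water table is 1.27 m below the base (< B = 2.6 m), so the ½γBN_γ term uses γ̄ = γ' + (d_w/B)(γ − γ') = 9.19 + (1.27/2.6)(17.4 − 9.19) = 13.2 kN/m³.
Cohesion term c·N_c·s_c = 18.1 × 14.8 × 1.3 = 348.24 kPa; surcharge term q·N_q = 44.37 × 6.4 = 283.97 kPa; self-weight term 0.5·γ·B·N_γ·s_γ = 0.5 × 13.2 × 2.6 × 5.39 × 0.8 = 73.995 kPa.
q_ult = 348.24 + 283.97 + 73.995 = 706.21 kPa.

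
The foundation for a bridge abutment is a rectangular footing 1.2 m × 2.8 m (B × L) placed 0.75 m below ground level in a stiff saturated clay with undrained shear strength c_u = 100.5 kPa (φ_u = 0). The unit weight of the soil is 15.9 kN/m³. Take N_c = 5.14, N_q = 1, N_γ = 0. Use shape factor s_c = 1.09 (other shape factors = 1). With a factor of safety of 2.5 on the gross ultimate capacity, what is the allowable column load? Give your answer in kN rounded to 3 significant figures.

Overburden at base level: q = 15.9 × 0.75 = 11.925 kPa.
Cohesion term c·N_c·s_c = 100.5 × 5.14 × 1.09 = 563.06 kPa; surcharge term q·N_q = 11.925 × 1 = 11.925 kPa.
q_ult = 563.06 + 11.925 = 574.99 kPa.
Gross allowable pressure q_all = 574.99 / 2.5 = 229.99 kPa.
Footing area = 3.36 m², so allowable column load = 229.99 × 3.36 = 772.78 kN.

P_all ≈ 773 kN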